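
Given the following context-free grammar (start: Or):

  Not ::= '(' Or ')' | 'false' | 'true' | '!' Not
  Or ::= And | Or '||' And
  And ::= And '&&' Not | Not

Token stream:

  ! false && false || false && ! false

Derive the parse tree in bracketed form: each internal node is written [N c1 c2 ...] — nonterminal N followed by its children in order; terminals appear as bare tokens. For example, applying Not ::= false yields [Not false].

[Or [Or [And [And [Not ! [Not false]]] && [Not false]]] || [And [And [Not false]] && [Not ! [Not false]]]]

Or
Or || And
And || And
And && Not || And
Not && Not || And
! Not && Not || And
! false && Not || And
! false && false || And
! false && false || And && Not
! false && false || Not && Not
! false && false || false && Not
! false && false || false && ! Not
! false && false || false && ! false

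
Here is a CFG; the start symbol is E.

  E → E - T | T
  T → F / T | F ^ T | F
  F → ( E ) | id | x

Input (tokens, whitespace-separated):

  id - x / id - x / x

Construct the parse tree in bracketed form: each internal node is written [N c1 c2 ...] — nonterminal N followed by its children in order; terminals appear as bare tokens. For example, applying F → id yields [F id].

E
E - T
E - T - T
T - T - T
F - T - T
id - T - T
id - F / T - T
id - x / T - T
id - x / F - T
id - x / id - T
id - x / id - F / T
id - x / id - x / T
id - x / id - x / F
id - x / id - x / x

[E [E [E [T [F id]]] - [T [F x] / [T [F id]]]] - [T [F x] / [T [F x]]]]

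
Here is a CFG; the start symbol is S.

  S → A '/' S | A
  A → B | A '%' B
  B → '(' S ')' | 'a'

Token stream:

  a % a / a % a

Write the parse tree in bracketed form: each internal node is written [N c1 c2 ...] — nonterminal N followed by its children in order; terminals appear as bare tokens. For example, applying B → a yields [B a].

[S [A [A [B a]] % [B a]] / [S [A [A [B a]] % [B a]]]]

S
A / S
A % B / S
B % B / S
a % B / S
a % a / S
a % a / A
a % a / A % B
a % a / B % B
a % a / a % B
a % a / a % a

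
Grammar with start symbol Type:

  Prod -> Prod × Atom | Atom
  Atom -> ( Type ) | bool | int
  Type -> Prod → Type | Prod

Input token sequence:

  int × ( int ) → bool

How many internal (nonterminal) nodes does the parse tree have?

11

[Type [Prod [Prod [Atom int]] × [Atom ( [Type [Prod [Atom int]]] )]] → [Type [Prod [Atom bool]]]]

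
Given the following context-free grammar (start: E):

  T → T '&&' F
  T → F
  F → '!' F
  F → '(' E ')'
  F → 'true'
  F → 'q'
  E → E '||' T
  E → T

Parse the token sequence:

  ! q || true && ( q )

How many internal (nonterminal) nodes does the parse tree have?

[E [E [T [F ! [F q]]]] || [T [T [F true]] && [F ( [E [T [F q]]] )]]]

12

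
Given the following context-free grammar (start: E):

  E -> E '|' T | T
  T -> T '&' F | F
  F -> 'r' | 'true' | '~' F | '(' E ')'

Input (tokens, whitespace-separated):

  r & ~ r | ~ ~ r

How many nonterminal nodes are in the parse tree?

11

[E [E [T [T [F r]] & [F ~ [F r]]]] | [T [F ~ [F ~ [F r]]]]]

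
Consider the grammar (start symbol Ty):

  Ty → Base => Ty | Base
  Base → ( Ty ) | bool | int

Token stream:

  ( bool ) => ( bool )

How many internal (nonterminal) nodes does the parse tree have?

8

[Ty [Base ( [Ty [Base bool]] )] => [Ty [Base ( [Ty [Base bool]] )]]]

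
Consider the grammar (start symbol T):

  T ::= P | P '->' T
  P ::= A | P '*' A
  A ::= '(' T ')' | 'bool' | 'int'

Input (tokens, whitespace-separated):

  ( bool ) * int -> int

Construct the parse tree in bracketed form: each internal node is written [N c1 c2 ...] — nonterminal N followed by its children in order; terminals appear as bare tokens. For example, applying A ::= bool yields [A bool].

T
P -> T
P * A -> T
A * A -> T
( T ) * A -> T
( P ) * A -> T
( A ) * A -> T
( bool ) * A -> T
( bool ) * int -> T
( bool ) * int -> P
( bool ) * int -> A
( bool ) * int -> int

[T [P [P [A ( [T [P [A bool]]] )]] * [A int]] -> [T [P [A int]]]]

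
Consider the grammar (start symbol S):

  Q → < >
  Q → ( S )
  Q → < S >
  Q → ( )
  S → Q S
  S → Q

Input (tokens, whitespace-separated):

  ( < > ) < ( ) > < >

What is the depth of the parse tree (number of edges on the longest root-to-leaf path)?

[S [Q ( [S [Q < >]] )] [S [Q < [S [Q ( )]] >] [S [Q < >]]]]

5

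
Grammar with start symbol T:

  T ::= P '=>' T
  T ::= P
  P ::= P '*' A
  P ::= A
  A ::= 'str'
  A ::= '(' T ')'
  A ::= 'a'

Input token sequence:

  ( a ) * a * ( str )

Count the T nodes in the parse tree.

[T [P [P [P [A ( [T [P [A a]]] )]] * [A a]] * [A ( [T [P [A str]]] )]]]

3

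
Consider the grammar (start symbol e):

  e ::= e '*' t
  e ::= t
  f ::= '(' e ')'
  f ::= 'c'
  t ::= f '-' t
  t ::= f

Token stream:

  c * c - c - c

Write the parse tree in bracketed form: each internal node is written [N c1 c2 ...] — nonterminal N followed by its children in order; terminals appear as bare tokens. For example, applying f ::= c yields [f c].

e
e * t
t * t
f * t
c * t
c * f - t
c * c - t
c * c - f - t
c * c - c - t
c * c - c - f
c * c - c - c

[e [e [t [f c]]] * [t [f c] - [t [f c] - [t [f c]]]]]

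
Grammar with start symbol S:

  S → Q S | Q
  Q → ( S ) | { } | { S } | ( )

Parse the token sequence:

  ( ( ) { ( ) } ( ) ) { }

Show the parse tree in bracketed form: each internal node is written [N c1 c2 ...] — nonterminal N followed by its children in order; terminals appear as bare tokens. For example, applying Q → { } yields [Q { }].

[S [Q ( [S [Q ( )] [S [Q { [S [Q ( )]] }] [S [Q ( )]]]] )] [S [Q { }]]]

S
Q S
( S ) S
( Q S ) S
( ( ) S ) S
( ( ) Q S ) S
( ( ) { S } S ) S
( ( ) { Q } S ) S
( ( ) { ( ) } S ) S
( ( ) { ( ) } Q ) S
( ( ) { ( ) } ( ) ) S
( ( ) { ( ) } ( ) ) Q
( ( ) { ( ) } ( ) ) { }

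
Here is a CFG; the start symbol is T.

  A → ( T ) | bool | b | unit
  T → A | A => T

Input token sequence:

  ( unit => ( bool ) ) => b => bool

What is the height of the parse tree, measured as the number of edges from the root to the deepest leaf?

[T [A ( [T [A unit] => [T [A ( [T [A bool]] )]]] )] => [T [A b] => [T [A bool]]]]

7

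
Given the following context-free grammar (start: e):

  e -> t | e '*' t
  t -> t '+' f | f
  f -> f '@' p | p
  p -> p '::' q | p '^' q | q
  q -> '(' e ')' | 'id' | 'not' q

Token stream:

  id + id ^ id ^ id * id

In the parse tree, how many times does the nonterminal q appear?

[e [e [t [t [f [p [q id]]]] + [f [p [p [p [q id]] ^ [q id]] ^ [q id]]]]] * [t [f [p [q id]]]]]

5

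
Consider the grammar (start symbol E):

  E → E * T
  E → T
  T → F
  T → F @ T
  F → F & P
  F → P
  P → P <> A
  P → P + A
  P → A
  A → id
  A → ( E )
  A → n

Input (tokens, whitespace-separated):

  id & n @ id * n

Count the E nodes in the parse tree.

2

[E [E [T [F [F [P [A id]]] & [P [A n]]] @ [T [F [P [A id]]]]]] * [T [F [P [A n]]]]]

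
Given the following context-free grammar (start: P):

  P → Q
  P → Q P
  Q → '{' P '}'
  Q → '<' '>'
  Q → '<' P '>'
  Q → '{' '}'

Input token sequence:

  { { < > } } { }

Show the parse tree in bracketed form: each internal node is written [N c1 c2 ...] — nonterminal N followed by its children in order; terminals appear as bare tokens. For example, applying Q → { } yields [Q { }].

[P [Q { [P [Q { [P [Q < >]] }]] }] [P [Q { }]]]

P
Q P
{ P } P
{ Q } P
{ { P } } P
{ { Q } } P
{ { < > } } P
{ { < > } } Q
{ { < > } } { }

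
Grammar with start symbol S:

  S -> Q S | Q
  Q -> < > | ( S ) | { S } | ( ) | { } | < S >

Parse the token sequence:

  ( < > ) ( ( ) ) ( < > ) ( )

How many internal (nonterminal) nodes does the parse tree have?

[S [Q ( [S [Q < >]] )] [S [Q ( [S [Q ( )]] )] [S [Q ( [S [Q < >]] )] [S [Q ( )]]]]]

14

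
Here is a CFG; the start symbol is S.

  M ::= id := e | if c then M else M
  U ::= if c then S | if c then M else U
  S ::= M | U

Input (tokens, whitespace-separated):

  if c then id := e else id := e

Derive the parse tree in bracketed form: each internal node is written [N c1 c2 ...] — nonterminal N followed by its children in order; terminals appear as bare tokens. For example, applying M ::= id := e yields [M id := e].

S
M
if c then M else M
if c then id := e else M
if c then id := e else id := e

[S [M if c then [M id := e] else [M id := e]]]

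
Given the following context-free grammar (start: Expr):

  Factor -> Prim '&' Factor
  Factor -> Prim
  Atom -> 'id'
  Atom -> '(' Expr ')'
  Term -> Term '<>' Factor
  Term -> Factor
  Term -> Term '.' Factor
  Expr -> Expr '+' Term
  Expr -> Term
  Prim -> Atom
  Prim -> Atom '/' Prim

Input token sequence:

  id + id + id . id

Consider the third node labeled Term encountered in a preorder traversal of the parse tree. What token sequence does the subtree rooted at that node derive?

[Expr [Expr [Expr [Term [Factor [Prim [Atom id]]]]] + [Term [Factor [Prim [Atom id]]]]] + [Term [Term [Factor [Prim [Atom id]]]] . [Factor [Prim [Atom id]]]]]

id . id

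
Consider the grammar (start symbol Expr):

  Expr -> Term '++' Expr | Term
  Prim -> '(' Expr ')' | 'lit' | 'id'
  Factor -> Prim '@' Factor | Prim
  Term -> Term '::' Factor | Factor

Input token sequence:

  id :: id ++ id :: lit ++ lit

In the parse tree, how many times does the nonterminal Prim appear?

[Expr [Term [Term [Factor [Prim id]]] :: [Factor [Prim id]]] ++ [Expr [Term [Term [Factor [Prim id]]] :: [Factor [Prim lit]]] ++ [Expr [Term [Factor [Prim lit]]]]]]

5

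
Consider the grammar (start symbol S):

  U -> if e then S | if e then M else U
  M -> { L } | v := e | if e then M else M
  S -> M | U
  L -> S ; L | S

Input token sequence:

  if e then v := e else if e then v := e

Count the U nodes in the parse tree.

2

[S [U if e then [M v := e] else [U if e then [S [M v := e]]]]]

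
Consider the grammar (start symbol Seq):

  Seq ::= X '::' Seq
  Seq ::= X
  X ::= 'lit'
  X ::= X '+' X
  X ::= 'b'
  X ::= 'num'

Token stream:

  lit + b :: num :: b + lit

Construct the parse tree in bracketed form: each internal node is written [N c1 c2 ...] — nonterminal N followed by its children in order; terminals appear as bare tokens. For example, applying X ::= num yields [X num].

[Seq [X [X lit] + [X b]] :: [Seq [X num] :: [Seq [X [X b] + [X lit]]]]]

Seq
X :: Seq
X + X :: Seq
lit + X :: Seq
lit + b :: Seq
lit + b :: X :: Seq
lit + b :: num :: Seq
lit + b :: num :: X
lit + b :: num :: X + X
lit + b :: num :: b + X
lit + b :: num :: b + lit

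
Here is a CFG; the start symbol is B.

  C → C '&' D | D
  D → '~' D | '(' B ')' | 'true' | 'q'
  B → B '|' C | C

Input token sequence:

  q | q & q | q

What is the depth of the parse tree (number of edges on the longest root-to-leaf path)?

[B [B [B [C [D q]]] | [C [C [D q]] & [D q]]] | [C [D q]]]

5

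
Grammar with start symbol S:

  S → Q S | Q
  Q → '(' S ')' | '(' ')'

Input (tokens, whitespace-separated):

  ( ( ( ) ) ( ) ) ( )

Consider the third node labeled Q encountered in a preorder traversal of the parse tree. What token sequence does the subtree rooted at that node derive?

( )

[S [Q ( [S [Q ( [S [Q ( )]] )] [S [Q ( )]]] )] [S [Q ( )]]]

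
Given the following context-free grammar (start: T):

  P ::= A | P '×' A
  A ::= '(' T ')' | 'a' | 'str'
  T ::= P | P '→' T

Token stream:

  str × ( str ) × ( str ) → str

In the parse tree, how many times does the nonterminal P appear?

6

[T [P [P [P [A str]] × [A ( [T [P [A str]]] )]] × [A ( [T [P [A str]]] )]] → [T [P [A str]]]]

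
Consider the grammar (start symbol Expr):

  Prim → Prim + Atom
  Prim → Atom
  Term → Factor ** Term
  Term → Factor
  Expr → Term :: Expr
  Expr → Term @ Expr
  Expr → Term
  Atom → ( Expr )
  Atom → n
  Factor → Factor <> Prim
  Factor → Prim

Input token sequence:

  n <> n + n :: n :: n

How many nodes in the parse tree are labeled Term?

[Expr [Term [Factor [Factor [Prim [Atom n]]] <> [Prim [Prim [Atom n]] + [Atom n]]]] :: [Expr [Term [Factor [Prim [Atom n]]]] :: [Expr [Term [Factor [Prim [Atom n]]]]]]]

3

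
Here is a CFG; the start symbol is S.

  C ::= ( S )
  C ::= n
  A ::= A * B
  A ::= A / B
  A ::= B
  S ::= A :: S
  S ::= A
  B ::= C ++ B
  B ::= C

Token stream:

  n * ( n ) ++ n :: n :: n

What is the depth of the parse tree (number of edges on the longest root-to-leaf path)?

8

[S [A [A [B [C n]]] * [B [C ( [S [A [B [C n]]]] )] ++ [B [C n]]]] :: [S [A [B [C n]]] :: [S [A [B [C n]]]]]]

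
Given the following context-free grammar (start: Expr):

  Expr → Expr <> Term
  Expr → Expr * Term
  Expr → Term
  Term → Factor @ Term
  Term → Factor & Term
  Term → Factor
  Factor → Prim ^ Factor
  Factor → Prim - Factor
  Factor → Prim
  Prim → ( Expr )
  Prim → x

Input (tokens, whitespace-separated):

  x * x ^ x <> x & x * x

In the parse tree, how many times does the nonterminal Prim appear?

[Expr [Expr [Expr [Expr [Term [Factor [Prim x]]]] * [Term [Factor [Prim x] ^ [Factor [Prim x]]]]] <> [Term [Factor [Prim x]] & [Term [Factor [Prim x]]]]] * [Term [Factor [Prim x]]]]

6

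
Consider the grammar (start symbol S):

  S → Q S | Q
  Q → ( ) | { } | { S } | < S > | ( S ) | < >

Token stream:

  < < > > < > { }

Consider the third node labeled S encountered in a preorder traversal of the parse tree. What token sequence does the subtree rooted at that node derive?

< > { }

[S [Q < [S [Q < >]] >] [S [Q < >] [S [Q { }]]]]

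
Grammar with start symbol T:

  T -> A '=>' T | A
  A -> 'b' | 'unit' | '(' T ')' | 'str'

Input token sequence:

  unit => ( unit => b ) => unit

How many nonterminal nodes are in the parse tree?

[T [A unit] => [T [A ( [T [A unit] => [T [A b]]] )] => [T [A unit]]]]

10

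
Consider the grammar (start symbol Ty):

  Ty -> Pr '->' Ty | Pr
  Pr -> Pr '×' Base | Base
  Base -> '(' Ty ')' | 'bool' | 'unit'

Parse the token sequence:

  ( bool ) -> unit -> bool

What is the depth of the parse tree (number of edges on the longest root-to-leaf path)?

6

[Ty [Pr [Base ( [Ty [Pr [Base bool]]] )]] -> [Ty [Pr [Base unit]] -> [Ty [Pr [Base bool]]]]]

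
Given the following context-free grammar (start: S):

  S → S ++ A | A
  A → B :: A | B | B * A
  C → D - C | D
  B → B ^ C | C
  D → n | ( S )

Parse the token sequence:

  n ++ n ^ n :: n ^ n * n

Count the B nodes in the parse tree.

6

[S [S [A [B [C [D n]]]]] ++ [A [B [B [C [D n]]] ^ [C [D n]]] :: [A [B [B [C [D n]]] ^ [C [D n]]] * [A [B [C [D n]]]]]]]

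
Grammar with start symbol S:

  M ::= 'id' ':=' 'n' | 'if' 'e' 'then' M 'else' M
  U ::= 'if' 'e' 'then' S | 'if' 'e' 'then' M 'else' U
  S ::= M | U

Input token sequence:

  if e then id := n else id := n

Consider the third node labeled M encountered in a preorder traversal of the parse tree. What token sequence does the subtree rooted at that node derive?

[S [M if e then [M id := n] else [M id := n]]]

id := n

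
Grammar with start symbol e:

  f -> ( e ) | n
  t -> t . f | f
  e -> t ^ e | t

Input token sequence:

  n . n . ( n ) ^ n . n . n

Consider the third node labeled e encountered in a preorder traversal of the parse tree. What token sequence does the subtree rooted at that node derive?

n . n . n

[e [t [t [t [f n]] . [f n]] . [f ( [e [t [f n]]] )]] ^ [e [t [t [t [f n]] . [f n]] . [f n]]]]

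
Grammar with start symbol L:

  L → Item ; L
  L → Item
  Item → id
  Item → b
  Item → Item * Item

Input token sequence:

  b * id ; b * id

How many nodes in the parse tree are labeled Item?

[L [Item [Item b] * [Item id]] ; [L [Item [Item b] * [Item id]]]]

6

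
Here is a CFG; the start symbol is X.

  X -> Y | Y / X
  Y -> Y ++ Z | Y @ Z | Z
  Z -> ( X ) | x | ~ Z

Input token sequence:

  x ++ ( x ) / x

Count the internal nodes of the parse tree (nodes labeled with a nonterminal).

[X [Y [Y [Z x]] ++ [Z ( [X [Y [Z x]]] )]] / [X [Y [Z x]]]]

11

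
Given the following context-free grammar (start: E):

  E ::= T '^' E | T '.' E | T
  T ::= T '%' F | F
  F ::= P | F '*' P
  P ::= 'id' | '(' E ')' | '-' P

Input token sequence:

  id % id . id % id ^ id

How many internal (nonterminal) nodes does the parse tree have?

[E [T [T [F [P id]]] % [F [P id]]] . [E [T [T [F [P id]]] % [F [P id]]] ^ [E [T [F [P id]]]]]]

18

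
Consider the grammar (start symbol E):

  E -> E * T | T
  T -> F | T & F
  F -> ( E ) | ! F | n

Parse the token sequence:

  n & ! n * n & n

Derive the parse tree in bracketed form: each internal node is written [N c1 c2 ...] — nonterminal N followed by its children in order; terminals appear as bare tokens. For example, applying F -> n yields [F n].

[E [E [T [T [F n]] & [F ! [F n]]]] * [T [T [F n]] & [F n]]]

E
E * T
T * T
T & F * T
F & F * T
n & F * T
n & ! F * T
n & ! n * T
n & ! n * T & F
n & ! n * F & F
n & ! n * n & F
n & ! n * n & n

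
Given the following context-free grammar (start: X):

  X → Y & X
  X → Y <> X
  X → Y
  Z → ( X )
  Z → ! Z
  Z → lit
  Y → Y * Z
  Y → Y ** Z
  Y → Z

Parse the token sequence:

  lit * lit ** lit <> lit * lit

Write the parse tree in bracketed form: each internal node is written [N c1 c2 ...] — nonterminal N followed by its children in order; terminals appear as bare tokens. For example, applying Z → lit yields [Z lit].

X
Y <> X
Y ** Z <> X
Y * Z ** Z <> X
Z * Z ** Z <> X
lit * Z ** Z <> X
lit * lit ** Z <> X
lit * lit ** lit <> X
lit * lit ** lit <> Y
lit * lit ** lit <> Y * Z
lit * lit ** lit <> Z * Z
lit * lit ** lit <> lit * Z
lit * lit ** lit <> lit * lit

[X [Y [Y [Y [Z lit]] * [Z lit]] ** [Z lit]] <> [X [Y [Y [Z lit]] * [Z lit]]]]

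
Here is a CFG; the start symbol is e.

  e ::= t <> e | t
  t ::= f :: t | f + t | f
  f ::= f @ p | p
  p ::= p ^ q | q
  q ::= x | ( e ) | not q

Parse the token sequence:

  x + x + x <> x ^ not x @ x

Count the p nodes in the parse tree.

6

[e [t [f [p [q x]]] + [t [f [p [q x]]] + [t [f [p [q x]]]]]] <> [e [t [f [f [p [p [q x]] ^ [q not [q x]]]] @ [p [q x]]]]]]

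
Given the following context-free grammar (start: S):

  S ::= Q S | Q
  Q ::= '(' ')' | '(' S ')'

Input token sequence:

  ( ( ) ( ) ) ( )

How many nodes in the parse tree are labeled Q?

4

[S [Q ( [S [Q ( )] [S [Q ( )]]] )] [S [Q ( )]]]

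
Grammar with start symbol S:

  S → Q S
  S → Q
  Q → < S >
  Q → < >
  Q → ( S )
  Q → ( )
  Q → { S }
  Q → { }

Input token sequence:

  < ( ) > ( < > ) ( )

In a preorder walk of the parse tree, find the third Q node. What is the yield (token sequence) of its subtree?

[S [Q < [S [Q ( )]] >] [S [Q ( [S [Q < >]] )] [S [Q ( )]]]]

( < > )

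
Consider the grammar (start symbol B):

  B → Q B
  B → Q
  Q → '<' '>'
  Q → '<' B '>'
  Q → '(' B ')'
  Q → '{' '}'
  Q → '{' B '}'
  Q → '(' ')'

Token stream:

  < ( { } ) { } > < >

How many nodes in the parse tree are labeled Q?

[B [Q < [B [Q ( [B [Q { }]] )] [B [Q { }]]] >] [B [Q < >]]]

5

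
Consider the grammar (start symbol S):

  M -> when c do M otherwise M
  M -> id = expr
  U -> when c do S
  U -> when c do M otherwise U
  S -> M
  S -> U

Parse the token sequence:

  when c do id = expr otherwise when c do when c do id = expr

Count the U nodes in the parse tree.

3

[S [U when c do [M id = expr] otherwise [U when c do [S [U when c do [S [M id = expr]]]]]]]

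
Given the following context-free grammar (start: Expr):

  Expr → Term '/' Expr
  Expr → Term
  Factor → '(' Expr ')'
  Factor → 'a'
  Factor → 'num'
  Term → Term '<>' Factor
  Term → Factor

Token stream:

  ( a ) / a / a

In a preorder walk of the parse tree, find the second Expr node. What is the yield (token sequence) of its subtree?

a

[Expr [Term [Factor ( [Expr [Term [Factor a]]] )]] / [Expr [Term [Factor a]] / [Expr [Term [Factor a]]]]]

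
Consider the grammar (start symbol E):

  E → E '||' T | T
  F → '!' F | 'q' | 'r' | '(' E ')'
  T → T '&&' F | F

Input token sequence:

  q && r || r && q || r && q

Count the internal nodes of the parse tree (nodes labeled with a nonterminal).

15

[E [E [E [T [T [F q]] && [F r]]] || [T [T [F r]] && [F q]]] || [T [T [F r]] && [F q]]]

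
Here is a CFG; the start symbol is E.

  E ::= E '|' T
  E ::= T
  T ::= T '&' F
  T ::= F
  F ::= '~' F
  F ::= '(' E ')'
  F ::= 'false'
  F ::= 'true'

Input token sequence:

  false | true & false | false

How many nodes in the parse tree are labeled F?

[E [E [E [T [F false]]] | [T [T [F true]] & [F false]]] | [T [F false]]]

4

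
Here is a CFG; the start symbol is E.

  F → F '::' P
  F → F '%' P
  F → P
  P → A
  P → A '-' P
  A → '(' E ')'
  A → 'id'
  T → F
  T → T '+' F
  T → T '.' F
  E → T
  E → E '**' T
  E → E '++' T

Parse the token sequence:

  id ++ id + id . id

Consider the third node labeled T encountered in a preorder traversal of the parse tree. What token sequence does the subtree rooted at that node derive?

id + id

[E [E [T [F [P [A id]]]]] ++ [T [T [T [F [P [A id]]]] + [F [P [A id]]]] . [F [P [A id]]]]]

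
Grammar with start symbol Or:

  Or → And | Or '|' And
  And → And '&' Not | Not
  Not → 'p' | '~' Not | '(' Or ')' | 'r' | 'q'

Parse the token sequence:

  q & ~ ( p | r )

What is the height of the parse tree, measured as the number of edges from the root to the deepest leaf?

[Or [And [And [Not q]] & [Not ~ [Not ( [Or [Or [And [Not p]]] | [And [Not r]]] )]]]]

8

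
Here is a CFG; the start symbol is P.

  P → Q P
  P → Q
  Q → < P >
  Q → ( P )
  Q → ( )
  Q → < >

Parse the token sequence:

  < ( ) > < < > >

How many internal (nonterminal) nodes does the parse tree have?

[P [Q < [P [Q ( )]] >] [P [Q < [P [Q < >]] >]]]

8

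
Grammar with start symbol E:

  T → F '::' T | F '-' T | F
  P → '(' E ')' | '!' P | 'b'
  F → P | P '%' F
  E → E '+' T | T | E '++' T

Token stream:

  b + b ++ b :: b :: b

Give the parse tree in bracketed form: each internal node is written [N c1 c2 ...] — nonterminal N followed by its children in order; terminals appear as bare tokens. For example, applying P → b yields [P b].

[E [E [E [T [F [P b]]]] + [T [F [P b]]]] ++ [T [F [P b]] :: [T [F [P b]] :: [T [F [P b]]]]]]

E
E ++ T
E + T ++ T
T + T ++ T
F + T ++ T
P + T ++ T
b + T ++ T
b + F ++ T
b + P ++ T
b + b ++ T
b + b ++ F :: T
b + b ++ P :: T
b + b ++ b :: T
b + b ++ b :: F :: T
b + b ++ b :: P :: T
b + b ++ b :: b :: T
b + b ++ b :: b :: F
b + b ++ b :: b :: P
b + b ++ b :: b :: b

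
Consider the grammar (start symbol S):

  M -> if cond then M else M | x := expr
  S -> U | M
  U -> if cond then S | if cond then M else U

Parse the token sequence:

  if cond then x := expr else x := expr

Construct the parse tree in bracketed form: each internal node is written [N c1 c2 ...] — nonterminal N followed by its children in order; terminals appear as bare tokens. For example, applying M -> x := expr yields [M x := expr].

[S [M if cond then [M x := expr] else [M x := expr]]]

S
M
if cond then M else M
if cond then x := expr else M
if cond then x := expr else x := expr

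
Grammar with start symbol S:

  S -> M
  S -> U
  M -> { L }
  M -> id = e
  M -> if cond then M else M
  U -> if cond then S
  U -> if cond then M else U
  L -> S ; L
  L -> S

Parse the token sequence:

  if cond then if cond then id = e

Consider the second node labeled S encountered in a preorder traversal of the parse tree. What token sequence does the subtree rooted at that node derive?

if cond then id = e

[S [U if cond then [S [U if cond then [S [M id = e]]]]]]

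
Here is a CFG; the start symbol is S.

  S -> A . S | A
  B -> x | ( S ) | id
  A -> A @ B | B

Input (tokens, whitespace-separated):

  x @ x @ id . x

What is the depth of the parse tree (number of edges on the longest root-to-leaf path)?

[S [A [A [A [B x]] @ [B x]] @ [B id]] . [S [A [B x]]]]

5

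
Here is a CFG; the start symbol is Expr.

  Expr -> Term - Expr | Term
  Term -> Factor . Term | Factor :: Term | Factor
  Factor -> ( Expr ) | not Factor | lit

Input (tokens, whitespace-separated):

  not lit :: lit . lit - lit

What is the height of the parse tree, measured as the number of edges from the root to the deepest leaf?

[Expr [Term [Factor not [Factor lit]] :: [Term [Factor lit] . [Term [Factor lit]]]] - [Expr [Term [Factor lit]]]]

5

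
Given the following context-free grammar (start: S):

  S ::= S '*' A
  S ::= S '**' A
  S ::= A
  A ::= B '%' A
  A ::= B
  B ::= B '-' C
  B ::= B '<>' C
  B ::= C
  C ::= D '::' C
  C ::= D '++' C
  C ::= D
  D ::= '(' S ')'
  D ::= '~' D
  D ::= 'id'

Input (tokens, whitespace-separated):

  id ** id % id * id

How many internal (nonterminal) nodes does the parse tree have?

19

[S [S [S [A [B [C [D id]]]]] ** [A [B [C [D id]]] % [A [B [C [D id]]]]]] * [A [B [C [D id]]]]]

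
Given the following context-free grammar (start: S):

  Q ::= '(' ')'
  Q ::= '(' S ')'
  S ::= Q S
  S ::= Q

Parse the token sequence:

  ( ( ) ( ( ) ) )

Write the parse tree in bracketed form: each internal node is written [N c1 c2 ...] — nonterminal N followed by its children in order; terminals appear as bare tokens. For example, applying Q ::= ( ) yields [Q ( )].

[S [Q ( [S [Q ( )] [S [Q ( [S [Q ( )]] )]]] )]]

S
Q
( S )
( Q S )
( ( ) S )
( ( ) Q )
( ( ) ( S ) )
( ( ) ( Q ) )
( ( ) ( ( ) ) )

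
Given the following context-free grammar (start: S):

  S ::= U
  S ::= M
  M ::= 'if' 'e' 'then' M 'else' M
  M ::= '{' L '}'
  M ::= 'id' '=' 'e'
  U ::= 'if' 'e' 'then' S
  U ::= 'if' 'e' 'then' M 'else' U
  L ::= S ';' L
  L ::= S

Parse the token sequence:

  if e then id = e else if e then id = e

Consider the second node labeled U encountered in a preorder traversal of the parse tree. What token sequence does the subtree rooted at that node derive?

[S [U if e then [M id = e] else [U if e then [S [M id = e]]]]]

if e then id = e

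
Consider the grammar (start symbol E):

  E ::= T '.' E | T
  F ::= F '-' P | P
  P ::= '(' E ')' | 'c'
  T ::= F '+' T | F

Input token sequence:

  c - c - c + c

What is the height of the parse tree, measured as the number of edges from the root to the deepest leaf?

[E [T [F [F [F [P c]] - [P c]] - [P c]] + [T [F [P c]]]]]

6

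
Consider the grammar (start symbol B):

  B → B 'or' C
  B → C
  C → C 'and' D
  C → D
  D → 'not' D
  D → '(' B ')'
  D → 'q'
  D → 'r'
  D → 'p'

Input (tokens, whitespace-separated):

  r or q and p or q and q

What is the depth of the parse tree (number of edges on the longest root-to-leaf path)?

5

[B [B [B [C [D r]]] or [C [C [D q]] and [D p]]] or [C [C [D q]] and [D q]]]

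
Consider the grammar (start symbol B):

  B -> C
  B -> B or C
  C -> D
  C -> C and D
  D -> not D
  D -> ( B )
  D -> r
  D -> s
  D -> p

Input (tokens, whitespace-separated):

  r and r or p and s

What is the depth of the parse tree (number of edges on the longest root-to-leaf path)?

[B [B [C [C [D r]] and [D r]]] or [C [C [D p]] and [D s]]]

5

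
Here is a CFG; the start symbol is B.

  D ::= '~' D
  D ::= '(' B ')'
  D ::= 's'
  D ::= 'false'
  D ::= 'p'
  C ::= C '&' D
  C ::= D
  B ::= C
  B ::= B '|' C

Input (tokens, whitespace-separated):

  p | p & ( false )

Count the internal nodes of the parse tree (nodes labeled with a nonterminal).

11

[B [B [C [D p]]] | [C [C [D p]] & [D ( [B [C [D false]]] )]]]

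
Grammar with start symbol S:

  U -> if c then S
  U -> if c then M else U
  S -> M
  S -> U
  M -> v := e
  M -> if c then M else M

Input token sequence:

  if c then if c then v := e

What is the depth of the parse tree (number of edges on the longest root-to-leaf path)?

[S [U if c then [S [U if c then [S [M v := e]]]]]]

6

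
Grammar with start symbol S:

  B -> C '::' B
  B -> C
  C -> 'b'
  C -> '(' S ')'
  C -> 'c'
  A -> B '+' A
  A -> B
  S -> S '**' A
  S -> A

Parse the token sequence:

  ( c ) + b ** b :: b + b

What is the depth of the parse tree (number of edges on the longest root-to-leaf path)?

[S [S [A [B [C ( [S [A [B [C c]]]] )]] + [A [B [C b]]]]] ** [A [B [C b] :: [B [C b]]] + [A [B [C b]]]]]

9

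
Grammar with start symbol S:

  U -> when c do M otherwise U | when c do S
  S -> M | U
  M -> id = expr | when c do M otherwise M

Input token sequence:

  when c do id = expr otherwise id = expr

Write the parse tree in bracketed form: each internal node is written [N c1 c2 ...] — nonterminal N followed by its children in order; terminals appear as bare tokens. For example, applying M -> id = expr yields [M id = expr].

[S [M when c do [M id = expr] otherwise [M id = expr]]]

S
M
when c do M otherwise M
when c do id = expr otherwise M
when c do id = expr otherwise id = expr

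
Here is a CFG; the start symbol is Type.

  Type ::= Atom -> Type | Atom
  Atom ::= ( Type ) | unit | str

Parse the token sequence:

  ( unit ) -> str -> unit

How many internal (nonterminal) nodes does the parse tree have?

[Type [Atom ( [Type [Atom unit]] )] -> [Type [Atom str] -> [Type [Atom unit]]]]

8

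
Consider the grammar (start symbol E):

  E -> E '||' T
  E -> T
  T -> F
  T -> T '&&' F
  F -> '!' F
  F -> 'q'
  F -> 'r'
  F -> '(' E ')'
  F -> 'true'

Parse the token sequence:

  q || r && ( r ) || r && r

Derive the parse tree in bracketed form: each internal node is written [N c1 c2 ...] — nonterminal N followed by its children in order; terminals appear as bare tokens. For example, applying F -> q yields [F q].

[E [E [E [T [F q]]] || [T [T [F r]] && [F ( [E [T [F r]]] )]]] || [T [T [F r]] && [F r]]]

E
E || T
E || T || T
T || T || T
F || T || T
q || T || T
q || T && F || T
q || F && F || T
q || r && F || T
q || r && ( E ) || T
q || r && ( T ) || T
q || r && ( F ) || T
q || r && ( r ) || T
q || r && ( r ) || T && F
q || r && ( r ) || F && F
q || r && ( r ) || r && F
q || r && ( r ) || r && r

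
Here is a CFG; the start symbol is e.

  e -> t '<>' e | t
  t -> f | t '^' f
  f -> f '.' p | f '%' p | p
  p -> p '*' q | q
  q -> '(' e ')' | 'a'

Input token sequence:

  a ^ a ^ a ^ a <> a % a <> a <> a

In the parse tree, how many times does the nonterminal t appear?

7

[e [t [t [t [t [f [p [q a]]]] ^ [f [p [q a]]]] ^ [f [p [q a]]]] ^ [f [p [q a]]]] <> [e [t [f [f [p [q a]]] % [p [q a]]]] <> [e [t [f [p [q a]]]] <> [e [t [f [p [q a]]]]]]]]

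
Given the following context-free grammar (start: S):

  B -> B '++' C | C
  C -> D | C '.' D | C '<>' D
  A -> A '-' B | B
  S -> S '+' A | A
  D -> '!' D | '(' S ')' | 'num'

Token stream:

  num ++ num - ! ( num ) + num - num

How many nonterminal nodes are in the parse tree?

27

[S [S [A [A [B [B [C [D num]]] ++ [C [D num]]]] - [B [C [D ! [D ( [S [A [B [C [D num]]]]] )]]]]]] + [A [A [B [C [D num]]]] - [B [C [D num]]]]]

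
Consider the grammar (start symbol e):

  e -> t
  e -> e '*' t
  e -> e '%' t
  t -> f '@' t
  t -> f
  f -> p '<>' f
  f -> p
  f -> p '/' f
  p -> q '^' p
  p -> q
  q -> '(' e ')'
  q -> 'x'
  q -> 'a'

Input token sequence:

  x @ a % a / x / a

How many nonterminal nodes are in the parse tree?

[e [e [t [f [p [q x]]] @ [t [f [p [q a]]]]]] % [t [f [p [q a]] / [f [p [q x]] / [f [p [q a]]]]]]]

20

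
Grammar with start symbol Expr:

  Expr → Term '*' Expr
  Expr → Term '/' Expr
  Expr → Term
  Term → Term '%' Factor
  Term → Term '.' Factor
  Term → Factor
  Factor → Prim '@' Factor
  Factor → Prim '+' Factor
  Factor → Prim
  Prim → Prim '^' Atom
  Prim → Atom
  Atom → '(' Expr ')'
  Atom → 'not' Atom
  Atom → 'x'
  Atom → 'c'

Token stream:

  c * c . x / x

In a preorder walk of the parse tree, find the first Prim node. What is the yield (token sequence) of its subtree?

[Expr [Term [Factor [Prim [Atom c]]]] * [Expr [Term [Term [Factor [Prim [Atom c]]]] . [Factor [Prim [Atom x]]]] / [Expr [Term [Factor [Prim [Atom x]]]]]]]

c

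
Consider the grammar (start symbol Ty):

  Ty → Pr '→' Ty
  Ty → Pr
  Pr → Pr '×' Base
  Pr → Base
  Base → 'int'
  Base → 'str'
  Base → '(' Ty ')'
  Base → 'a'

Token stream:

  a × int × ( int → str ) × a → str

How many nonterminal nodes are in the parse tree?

[Ty [Pr [Pr [Pr [Pr [Base a]] × [Base int]] × [Base ( [Ty [Pr [Base int]] → [Ty [Pr [Base str]]]] )]] × [Base a]] → [Ty [Pr [Base str]]]]

18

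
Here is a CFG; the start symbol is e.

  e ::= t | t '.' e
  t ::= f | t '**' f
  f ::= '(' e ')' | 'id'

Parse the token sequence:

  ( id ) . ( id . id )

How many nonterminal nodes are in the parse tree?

[e [t [f ( [e [t [f id]]] )]] . [e [t [f ( [e [t [f id]] . [e [t [f id]]]] )]]]]

15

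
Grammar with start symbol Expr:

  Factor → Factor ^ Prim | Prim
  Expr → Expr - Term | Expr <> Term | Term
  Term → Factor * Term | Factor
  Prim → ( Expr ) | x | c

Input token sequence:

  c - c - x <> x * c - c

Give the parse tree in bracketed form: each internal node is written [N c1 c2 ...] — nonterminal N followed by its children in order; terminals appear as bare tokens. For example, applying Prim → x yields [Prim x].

Expr
Expr - Term
Expr <> Term - Term
Expr - Term <> Term - Term
Expr - Term - Term <> Term - Term
Term - Term - Term <> Term - Term
Factor - Term - Term <> Term - Term
Prim - Term - Term <> Term - Term
c - Term - Term <> Term - Term
c - Factor - Term <> Term - Term
c - Prim - Term <> Term - Term
c - c - Term <> Term - Term
c - c - Factor <> Term - Term
c - c - Prim <> Term - Term
c - c - x <> Term - Term
c - c - x <> Factor * Term - Term
c - c - x <> Prim * Term - Term
c - c - x <> x * Term - Term
c - c - x <> x * Factor - Term
c - c - x <> x * Prim - Term
c - c - x <> x * c - Term
c - c - x <> x * c - Factor
c - c - x <> x * c - Prim
c - c - x <> x * c - c

[Expr [Expr [Expr [Expr [Expr [Term [Factor [Prim c]]]] - [Term [Factor [Prim c]]]] - [Term [Factor [Prim x]]]] <> [Term [Factor [Prim x]] * [Term [Factor [Prim c]]]]] - [Term [Factor [Prim c]]]]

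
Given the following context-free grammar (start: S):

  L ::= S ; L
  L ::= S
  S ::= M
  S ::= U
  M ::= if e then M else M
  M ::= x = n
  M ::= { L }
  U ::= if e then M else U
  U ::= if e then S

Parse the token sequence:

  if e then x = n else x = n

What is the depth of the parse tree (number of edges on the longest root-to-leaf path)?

[S [M if e then [M x = n] else [M x = n]]]

3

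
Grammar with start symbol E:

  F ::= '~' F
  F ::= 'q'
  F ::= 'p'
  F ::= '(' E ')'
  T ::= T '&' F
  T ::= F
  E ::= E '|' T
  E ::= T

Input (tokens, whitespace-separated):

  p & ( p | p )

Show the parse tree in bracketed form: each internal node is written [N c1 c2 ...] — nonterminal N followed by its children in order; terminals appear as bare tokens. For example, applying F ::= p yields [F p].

E
T
T & F
F & F
p & F
p & ( E )
p & ( E | T )
p & ( T | T )
p & ( F | T )
p & ( p | T )
p & ( p | F )
p & ( p | p )

[E [T [T [F p]] & [F ( [E [E [T [F p]]] | [T [F p]]] )]]]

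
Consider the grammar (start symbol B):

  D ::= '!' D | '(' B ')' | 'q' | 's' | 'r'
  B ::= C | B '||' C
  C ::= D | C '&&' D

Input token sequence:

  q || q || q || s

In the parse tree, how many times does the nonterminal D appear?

[B [B [B [B [C [D q]]] || [C [D q]]] || [C [D q]]] || [C [D s]]]

4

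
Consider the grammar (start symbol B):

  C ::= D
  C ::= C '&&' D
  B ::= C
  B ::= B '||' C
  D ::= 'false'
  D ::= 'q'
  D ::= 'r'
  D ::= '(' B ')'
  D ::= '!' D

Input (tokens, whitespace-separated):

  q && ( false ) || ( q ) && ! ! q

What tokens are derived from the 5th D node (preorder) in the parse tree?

[B [B [C [C [D q]] && [D ( [B [C [D false]]] )]]] || [C [C [D ( [B [C [D q]]] )]] && [D ! [D ! [D q]]]]]

q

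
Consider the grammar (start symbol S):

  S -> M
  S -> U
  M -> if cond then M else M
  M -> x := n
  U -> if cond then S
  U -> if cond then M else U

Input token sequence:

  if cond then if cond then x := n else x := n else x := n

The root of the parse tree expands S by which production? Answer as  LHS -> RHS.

S -> M

[S [M if cond then [M if cond then [M x := n] else [M x := n]] else [M x := n]]]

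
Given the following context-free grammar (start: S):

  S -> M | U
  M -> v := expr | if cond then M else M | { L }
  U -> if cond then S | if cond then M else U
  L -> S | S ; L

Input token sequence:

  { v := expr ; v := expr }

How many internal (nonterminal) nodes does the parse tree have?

8

[S [M { [L [S [M v := expr]] ; [L [S [M v := expr]]]] }]]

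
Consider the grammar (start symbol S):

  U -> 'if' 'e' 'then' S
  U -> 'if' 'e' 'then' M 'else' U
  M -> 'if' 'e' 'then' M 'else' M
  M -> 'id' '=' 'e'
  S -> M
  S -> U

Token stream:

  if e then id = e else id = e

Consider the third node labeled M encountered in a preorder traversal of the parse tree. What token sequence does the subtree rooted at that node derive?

[S [M if e then [M id = e] else [M id = e]]]

id = e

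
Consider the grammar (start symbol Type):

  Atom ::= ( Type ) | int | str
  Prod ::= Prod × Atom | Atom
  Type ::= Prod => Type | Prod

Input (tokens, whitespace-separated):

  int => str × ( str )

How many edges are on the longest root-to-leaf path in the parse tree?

7

[Type [Prod [Atom int]] => [Type [Prod [Prod [Atom str]] × [Atom ( [Type [Prod [Atom str]]] )]]]]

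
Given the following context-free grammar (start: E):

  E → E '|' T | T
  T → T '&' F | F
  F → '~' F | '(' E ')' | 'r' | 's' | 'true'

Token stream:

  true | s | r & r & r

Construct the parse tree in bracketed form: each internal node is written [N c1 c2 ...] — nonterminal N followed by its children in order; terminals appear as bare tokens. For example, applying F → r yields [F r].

[E [E [E [T [F true]]] | [T [F s]]] | [T [T [T [F r]] & [F r]] & [F r]]]

E
E | T
E | T | T
T | T | T
F | T | T
true | T | T
true | F | T
true | s | T
true | s | T & F
true | s | T & F & F
true | s | F & F & F
true | s | r & F & F
true | s | r & r & F
true | s | r & r & r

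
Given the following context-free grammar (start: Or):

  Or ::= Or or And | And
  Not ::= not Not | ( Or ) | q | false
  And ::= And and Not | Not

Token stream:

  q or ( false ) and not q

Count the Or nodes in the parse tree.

3

[Or [Or [And [Not q]]] or [And [And [Not ( [Or [And [Not false]]] )]] and [Not not [Not q]]]]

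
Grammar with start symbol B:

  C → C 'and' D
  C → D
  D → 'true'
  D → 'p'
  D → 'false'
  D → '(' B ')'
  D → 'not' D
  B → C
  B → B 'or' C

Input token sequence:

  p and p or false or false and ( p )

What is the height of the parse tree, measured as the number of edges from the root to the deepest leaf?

6

[B [B [B [C [C [D p]] and [D p]]] or [C [D false]]] or [C [C [D false]] and [D ( [B [C [D p]]] )]]]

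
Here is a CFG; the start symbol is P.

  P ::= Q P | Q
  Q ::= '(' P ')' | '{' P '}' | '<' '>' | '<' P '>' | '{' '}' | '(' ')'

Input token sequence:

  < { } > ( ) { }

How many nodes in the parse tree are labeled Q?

[P [Q < [P [Q { }]] >] [P [Q ( )] [P [Q { }]]]]

4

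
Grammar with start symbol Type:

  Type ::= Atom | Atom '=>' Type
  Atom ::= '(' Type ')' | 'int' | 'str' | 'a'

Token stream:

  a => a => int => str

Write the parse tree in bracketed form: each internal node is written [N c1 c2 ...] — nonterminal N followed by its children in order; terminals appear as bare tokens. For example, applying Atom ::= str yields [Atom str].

[Type [Atom a] => [Type [Atom a] => [Type [Atom int] => [Type [Atom str]]]]]

Type
Atom => Type
a => Type
a => Atom => Type
a => a => Type
a => a => Atom => Type
a => a => int => Type
a => a => int => Atom
a => a => int => str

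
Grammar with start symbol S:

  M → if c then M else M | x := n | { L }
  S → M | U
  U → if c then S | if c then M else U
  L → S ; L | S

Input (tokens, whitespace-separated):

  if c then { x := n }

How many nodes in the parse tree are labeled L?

[S [U if c then [S [M { [L [S [M x := n]]] }]]]]

1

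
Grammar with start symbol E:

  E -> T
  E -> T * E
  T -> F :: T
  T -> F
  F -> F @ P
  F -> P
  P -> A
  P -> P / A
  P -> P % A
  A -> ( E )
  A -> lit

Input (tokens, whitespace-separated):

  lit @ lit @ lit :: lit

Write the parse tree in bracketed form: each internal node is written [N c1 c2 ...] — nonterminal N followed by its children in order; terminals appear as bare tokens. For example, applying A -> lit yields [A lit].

E
T
F :: T
F @ P :: T
F @ P @ P :: T
P @ P @ P :: T
A @ P @ P :: T
lit @ P @ P :: T
lit @ A @ P :: T
lit @ lit @ P :: T
lit @ lit @ A :: T
lit @ lit @ lit :: T
lit @ lit @ lit :: F
lit @ lit @ lit :: P
lit @ lit @ lit :: A
lit @ lit @ lit :: lit

[E [T [F [F [F [P [A lit]]] @ [P [A lit]]] @ [P [A lit]]] :: [T [F [P [A lit]]]]]]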